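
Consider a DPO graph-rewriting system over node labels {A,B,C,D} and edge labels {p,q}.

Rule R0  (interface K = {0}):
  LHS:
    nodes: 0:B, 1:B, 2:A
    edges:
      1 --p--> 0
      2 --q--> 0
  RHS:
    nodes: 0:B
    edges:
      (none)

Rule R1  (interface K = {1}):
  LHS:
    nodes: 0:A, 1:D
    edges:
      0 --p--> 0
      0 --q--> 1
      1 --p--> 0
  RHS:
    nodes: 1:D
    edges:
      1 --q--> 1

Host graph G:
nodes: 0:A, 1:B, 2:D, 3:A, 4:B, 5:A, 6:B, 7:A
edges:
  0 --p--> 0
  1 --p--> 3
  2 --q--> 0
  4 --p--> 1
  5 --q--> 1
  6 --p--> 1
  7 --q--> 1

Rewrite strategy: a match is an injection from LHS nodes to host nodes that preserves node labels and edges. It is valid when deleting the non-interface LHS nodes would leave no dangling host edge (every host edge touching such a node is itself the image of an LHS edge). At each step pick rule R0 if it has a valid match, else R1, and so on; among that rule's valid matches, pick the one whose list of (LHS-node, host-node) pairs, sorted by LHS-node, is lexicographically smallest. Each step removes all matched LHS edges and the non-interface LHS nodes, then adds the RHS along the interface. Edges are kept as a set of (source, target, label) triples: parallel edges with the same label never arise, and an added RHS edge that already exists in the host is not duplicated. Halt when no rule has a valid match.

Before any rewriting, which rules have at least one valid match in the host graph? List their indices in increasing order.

R0: 4 valid matches — {0↦1, 1↦4, 2↦5}, {0↦1, 1↦4, 2↦7}, {0↦1, 1↦6, 2↦5} (+1 more)
R1: no valid match — LHS pattern not found

Answer: [R0]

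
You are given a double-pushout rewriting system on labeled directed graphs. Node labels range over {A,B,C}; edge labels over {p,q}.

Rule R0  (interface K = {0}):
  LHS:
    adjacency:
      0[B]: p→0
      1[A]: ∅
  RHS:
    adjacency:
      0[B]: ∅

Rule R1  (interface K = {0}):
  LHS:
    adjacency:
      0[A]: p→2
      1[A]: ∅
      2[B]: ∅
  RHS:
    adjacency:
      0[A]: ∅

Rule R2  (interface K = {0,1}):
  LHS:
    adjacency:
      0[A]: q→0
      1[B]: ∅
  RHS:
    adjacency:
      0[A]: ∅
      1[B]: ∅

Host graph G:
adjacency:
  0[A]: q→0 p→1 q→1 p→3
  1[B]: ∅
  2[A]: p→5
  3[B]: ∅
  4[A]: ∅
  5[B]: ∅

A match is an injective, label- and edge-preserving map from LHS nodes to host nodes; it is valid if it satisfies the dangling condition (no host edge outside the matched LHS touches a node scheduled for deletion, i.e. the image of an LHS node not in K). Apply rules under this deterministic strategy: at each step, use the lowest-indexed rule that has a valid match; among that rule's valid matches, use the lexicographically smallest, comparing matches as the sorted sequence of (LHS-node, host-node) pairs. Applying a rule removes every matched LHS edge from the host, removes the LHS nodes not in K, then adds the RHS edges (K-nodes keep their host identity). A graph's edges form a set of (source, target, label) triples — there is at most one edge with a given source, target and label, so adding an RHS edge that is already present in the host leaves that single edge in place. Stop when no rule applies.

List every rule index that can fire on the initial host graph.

Answer: [R1,R2]

Steps:
R0: no valid match — LHS pattern not found
R1: 2 valid matches — {0↦0, 1↦4, 2↦3}, {0↦2, 1↦4, 2↦5}
R2: 3 valid matches — {0↦0, 1↦1}, {0↦0, 1↦3}, {0↦0, 1↦5}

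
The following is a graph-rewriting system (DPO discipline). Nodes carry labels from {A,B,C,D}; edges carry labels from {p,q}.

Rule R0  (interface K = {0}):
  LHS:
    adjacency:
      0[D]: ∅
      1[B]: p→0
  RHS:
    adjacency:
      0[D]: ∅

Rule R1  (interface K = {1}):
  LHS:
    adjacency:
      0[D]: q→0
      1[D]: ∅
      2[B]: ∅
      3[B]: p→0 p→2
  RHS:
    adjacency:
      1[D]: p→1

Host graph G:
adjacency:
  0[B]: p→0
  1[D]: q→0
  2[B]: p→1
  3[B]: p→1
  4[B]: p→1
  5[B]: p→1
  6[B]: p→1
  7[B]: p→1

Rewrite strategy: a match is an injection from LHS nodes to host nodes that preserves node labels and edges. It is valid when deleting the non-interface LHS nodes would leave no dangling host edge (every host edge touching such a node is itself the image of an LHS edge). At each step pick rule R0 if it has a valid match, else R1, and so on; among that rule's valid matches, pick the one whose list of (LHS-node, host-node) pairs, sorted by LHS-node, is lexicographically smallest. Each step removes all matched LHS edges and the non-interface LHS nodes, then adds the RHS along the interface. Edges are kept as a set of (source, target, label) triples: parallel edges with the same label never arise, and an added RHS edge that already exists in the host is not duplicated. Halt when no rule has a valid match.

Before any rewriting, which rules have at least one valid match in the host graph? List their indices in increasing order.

Answer: [R0]

Steps:
R0: 6 valid matches — {0↦1, 1↦2}, {0↦1, 1↦3}, {0↦1, 1↦4} (+3 more)
R1: no valid match — LHS pattern not found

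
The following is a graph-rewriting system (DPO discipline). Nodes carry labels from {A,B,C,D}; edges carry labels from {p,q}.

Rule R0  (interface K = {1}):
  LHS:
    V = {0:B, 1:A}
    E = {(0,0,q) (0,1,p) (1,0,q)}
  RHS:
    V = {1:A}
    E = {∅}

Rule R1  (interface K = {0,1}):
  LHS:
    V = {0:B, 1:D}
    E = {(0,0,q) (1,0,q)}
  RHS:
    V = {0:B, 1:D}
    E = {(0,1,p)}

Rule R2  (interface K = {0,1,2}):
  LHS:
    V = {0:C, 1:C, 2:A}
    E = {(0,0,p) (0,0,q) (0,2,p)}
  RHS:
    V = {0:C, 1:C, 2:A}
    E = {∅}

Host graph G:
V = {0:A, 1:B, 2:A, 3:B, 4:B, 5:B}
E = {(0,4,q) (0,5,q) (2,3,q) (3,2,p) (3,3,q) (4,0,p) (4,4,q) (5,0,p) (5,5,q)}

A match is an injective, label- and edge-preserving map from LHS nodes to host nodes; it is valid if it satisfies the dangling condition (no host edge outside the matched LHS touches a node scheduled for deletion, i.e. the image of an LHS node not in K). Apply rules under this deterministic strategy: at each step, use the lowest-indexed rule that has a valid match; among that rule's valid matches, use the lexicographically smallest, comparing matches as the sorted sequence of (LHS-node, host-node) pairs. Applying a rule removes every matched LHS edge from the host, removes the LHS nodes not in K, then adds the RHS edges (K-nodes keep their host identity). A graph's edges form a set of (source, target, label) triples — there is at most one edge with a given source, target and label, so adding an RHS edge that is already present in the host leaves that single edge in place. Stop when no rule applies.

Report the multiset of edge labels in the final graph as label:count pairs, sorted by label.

Answer: (no edges)

Steps:
initial: |V|=6 |E|=9  E = 0-q->4 0-q->5 2-q->3 3-p->2 3-q->3 4-p->0 4-q->4 5-p->0 5-q->5
step 1: apply R0 at {0↦3, 1↦2}  → |V|=5 |E|=6  E = 0-q->4 0-q->5 4-p->0 4-q->4 5-p->0 5-q->5
step 2: apply R0 at {0↦4, 1↦0}  → |V|=4 |E|=3  E = 0-q->5 5-p->0 5-q->5
step 3: apply R0 at {0↦5, 1↦0}  → |V|=3 |E|=0  E = ∅
normal form: no rule applies after step 3
NF edges: []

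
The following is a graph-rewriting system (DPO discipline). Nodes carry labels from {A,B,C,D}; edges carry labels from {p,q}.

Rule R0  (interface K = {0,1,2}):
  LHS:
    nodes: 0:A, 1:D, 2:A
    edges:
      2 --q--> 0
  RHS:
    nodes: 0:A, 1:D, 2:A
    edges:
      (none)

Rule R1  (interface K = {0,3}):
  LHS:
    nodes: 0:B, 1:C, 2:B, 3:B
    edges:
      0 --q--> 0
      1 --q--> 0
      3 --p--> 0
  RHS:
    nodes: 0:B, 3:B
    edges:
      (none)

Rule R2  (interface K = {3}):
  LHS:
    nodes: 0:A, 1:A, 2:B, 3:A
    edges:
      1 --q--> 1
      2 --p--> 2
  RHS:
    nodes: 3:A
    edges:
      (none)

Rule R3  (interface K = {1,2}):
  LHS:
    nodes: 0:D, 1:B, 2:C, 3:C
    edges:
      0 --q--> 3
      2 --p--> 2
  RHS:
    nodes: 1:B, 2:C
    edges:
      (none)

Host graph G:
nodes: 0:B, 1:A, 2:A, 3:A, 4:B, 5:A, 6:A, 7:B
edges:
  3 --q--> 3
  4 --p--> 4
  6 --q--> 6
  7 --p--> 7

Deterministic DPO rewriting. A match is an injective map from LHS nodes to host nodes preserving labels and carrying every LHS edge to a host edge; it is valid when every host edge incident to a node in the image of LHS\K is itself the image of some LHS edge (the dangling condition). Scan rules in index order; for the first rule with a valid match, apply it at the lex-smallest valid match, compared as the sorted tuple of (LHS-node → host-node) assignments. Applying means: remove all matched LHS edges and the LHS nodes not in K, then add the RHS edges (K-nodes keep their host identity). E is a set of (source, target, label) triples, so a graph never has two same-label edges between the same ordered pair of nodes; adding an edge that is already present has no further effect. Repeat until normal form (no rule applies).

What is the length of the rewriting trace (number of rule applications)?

start.  V:8 E:4  edges: 3-q->3 4-p->4 6-q->6 7-p->7
1. fire R2 via {0↦1, 1↦3, 2↦4, 3↦2}  →  V:5 E:2  edges: 6-q->6 7-p->7
2. fire R2 via {0↦2, 1↦6, 2↦7, 3↦5}  →  V:2 E:0  edges: ∅
halt: no rule applies after step 2

Answer: 2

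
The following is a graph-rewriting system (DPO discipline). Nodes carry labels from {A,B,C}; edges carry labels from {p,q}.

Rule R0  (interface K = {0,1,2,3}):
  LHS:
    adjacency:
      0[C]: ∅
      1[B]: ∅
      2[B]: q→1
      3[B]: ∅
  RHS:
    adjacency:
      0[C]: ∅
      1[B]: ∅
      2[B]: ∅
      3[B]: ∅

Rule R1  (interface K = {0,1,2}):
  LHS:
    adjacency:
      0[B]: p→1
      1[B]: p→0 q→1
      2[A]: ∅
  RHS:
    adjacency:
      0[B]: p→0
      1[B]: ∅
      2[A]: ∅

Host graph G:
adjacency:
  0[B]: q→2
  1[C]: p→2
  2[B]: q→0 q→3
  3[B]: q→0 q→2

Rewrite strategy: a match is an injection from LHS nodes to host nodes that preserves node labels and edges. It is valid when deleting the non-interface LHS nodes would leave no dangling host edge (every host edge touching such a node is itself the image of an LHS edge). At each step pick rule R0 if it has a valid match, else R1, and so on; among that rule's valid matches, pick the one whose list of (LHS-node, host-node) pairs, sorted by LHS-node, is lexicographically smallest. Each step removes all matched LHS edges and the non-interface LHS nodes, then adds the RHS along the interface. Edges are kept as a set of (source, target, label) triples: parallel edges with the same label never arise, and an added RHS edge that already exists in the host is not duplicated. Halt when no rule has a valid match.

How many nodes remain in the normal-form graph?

[0] host  ⇒  4 nodes, 6 edges  {0-q->2 1-p->2 2-q->0 2-q->3 3-q->0 3-q->2}
[1] R0 @ {0↦1, 1↦0, 2↦2, 3↦3}  ⇒  4 nodes, 5 edges  {0-q->2 1-p->2 2-q->3 3-q->0 3-q->2}
[2] R0 @ {0↦1, 1↦0, 2↦3, 3↦2}  ⇒  4 nodes, 4 edges  {0-q->2 1-p->2 2-q->3 3-q->2}
[3] R0 @ {0↦1, 1↦2, 2↦0, 3↦3}  ⇒  4 nodes, 3 edges  {1-p->2 2-q->3 3-q->2}
[4] R0 @ {0↦1, 1↦2, 2↦3, 3↦0}  ⇒  4 nodes, 2 edges  {1-p->2 2-q->3}
[5] R0 @ {0↦1, 1↦3, 2↦2, 3↦0}  ⇒  4 nodes, 1 edges  {1-p->2}
halt: no rule applies after step 5
NF nodes: {0:B, 1:C, 2:B, 3:B}

Answer: 4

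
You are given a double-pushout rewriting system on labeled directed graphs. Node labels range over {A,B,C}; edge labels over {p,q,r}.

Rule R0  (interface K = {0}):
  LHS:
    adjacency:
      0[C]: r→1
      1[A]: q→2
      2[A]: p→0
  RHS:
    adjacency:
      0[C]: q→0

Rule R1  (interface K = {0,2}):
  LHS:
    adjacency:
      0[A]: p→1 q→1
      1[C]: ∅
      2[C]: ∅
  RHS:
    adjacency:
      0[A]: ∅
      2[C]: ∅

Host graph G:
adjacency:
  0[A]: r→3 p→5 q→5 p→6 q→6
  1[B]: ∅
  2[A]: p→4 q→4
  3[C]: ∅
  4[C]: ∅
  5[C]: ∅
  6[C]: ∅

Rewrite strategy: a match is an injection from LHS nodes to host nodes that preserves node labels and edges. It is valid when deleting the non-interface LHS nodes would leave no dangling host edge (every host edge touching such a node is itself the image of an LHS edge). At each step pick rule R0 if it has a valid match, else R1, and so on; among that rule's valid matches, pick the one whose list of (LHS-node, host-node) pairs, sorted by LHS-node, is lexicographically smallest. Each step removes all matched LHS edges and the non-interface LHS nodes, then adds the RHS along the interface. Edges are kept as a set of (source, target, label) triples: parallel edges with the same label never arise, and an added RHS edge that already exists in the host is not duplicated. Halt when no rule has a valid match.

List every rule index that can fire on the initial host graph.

Answer: [R1]

Steps:
R0: no valid match — LHS pattern not found
R1: 9 valid matches — {0↦0, 1↦5, 2↦3}, {0↦0, 1↦5, 2↦4}, {0↦0, 1↦5, 2↦6} (+6 more)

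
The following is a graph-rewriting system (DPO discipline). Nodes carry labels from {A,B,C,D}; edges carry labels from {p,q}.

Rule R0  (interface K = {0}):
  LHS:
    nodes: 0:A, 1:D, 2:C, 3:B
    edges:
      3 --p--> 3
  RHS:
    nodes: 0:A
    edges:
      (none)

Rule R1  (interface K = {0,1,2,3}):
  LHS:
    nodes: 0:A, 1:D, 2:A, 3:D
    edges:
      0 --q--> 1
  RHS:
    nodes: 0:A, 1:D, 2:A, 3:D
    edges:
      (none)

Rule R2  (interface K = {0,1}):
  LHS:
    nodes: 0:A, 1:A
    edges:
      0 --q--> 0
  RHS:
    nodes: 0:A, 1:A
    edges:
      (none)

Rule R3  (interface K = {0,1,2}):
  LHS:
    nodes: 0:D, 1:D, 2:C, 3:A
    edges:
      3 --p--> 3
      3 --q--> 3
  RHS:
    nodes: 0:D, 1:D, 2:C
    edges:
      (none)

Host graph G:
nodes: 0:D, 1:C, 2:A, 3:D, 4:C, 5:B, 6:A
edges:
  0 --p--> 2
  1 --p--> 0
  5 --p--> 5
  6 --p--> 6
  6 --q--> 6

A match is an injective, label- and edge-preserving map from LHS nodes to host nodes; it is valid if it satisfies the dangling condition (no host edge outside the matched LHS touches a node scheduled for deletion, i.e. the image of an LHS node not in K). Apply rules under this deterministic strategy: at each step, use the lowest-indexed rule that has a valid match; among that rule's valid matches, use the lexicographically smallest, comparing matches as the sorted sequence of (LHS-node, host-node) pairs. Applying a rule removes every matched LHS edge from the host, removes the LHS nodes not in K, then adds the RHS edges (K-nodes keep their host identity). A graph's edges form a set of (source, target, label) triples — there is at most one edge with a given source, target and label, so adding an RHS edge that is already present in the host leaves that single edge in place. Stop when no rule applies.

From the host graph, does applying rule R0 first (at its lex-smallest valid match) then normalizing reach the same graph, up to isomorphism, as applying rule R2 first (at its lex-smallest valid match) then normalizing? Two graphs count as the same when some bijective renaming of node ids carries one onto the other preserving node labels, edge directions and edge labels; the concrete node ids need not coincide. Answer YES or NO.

branch R0-first: apply at {0↦2, 1↦3, 2↦4, 3↦5} → |E|=4, then 1 more step(s) → NF |V|=4 |E|=3 V={0:D, 1:C, 2:A, 6:A} E=0-p->2 1-p->0 6-p->6
branch R2-first: apply at {0↦6, 1↦2} → |E|=4, then 1 more step(s) → NF |V|=4 |E|=3 V={0:D, 1:C, 2:A, 6:A} E=0-p->2 1-p->0 6-p->6
graphs isomorphic (equal up to label-preserving node renaming)

Answer: YES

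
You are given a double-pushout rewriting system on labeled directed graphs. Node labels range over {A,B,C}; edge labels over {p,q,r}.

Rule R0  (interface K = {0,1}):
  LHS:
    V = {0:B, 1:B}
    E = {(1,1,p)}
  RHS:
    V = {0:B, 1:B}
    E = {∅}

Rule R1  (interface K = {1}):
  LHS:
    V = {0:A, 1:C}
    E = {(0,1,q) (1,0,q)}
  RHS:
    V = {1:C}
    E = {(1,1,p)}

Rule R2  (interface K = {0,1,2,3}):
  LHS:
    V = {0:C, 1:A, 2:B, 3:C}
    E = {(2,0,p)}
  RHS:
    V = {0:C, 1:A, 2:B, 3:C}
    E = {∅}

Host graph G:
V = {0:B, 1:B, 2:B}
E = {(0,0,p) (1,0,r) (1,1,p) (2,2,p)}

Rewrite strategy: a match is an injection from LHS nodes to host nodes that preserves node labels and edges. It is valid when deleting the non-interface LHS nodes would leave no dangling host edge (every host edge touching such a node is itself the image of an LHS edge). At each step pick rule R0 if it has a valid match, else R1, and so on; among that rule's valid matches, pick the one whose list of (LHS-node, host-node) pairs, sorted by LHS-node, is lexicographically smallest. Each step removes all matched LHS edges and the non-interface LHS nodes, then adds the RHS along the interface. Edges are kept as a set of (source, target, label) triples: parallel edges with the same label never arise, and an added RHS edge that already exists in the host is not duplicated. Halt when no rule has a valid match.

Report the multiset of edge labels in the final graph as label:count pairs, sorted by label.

Answer: r:1

Rewrite trace:
initial: |V|=3 |E|=4  E = 0-p->0 1-r->0 1-p->1 2-p->2
step 1: apply R0 at {0↦0, 1↦1}  → |V|=3 |E|=3  E = 0-p->0 1-r->0 2-p->2
step 2: apply R0 at {0↦0, 1↦2}  → |V|=3 |E|=2  E = 0-p->0 1-r->0
step 3: apply R0 at {0↦1, 1↦0}  → |V|=3 |E|=1  E = 1-r->0
normal form: no rule applies after step 3
NF edges: [(1, 0, 'r')]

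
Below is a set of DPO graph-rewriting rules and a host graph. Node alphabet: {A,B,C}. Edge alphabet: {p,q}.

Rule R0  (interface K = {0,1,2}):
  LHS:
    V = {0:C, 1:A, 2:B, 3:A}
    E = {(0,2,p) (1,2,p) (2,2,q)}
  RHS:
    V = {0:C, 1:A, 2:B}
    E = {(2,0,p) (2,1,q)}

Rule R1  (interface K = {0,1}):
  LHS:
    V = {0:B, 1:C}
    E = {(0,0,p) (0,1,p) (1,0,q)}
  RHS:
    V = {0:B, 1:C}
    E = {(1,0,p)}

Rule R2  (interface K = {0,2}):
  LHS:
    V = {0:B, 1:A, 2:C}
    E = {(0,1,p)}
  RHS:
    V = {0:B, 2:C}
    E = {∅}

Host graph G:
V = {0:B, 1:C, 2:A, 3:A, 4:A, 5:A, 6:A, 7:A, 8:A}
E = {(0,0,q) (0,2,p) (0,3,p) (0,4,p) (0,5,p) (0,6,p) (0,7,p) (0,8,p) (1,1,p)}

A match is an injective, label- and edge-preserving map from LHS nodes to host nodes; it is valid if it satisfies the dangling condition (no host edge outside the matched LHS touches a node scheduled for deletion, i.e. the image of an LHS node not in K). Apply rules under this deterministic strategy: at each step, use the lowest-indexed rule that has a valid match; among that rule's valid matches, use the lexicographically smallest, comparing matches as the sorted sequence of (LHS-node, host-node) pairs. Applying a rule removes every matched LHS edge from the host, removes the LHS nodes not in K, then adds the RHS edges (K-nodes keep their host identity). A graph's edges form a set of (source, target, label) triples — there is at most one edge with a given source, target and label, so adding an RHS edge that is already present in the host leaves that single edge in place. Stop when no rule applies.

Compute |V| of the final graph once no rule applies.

initial: |V|=9 |E|=9  E = 0-q->0 0-p->2 0-p->3 0-p->4 0-p->5 0-p->6 0-p->7 0-p->8 1-p->1
step 1: apply R2 at {0↦0, 1↦2, 2↦1}  → |V|=8 |E|=8  E = 0-q->0 0-p->3 0-p->4 0-p->5 0-p->6 0-p->7 0-p->8 1-p->1
step 2: apply R2 at {0↦0, 1↦3, 2↦1}  → |V|=7 |E|=7  E = 0-q->0 0-p->4 0-p->5 0-p->6 0-p->7 0-p->8 1-p->1
step 3: apply R2 at {0↦0, 1↦4, 2↦1}  → |V|=6 |E|=6  E = 0-q->0 0-p->5 0-p->6 0-p->7 0-p->8 1-p->1
step 4: apply R2 at {0↦0, 1↦5, 2↦1}  → |V|=5 |E|=5  E = 0-q->0 0-p->6 0-p->7 0-p->8 1-p->1
step 5: apply R2 at {0↦0, 1↦6, 2↦1}  → |V|=4 |E|=4  E = 0-q->0 0-p->7 0-p->8 1-p->1
step 6: apply R2 at {0↦0, 1↦7, 2↦1}  → |V|=3 |E|=3  E = 0-q->0 0-p->8 1-p->1
step 7: apply R2 at {0↦0, 1↦8, 2↦1}  → |V|=2 |E|=2  E = 0-q->0 1-p->1
normal form: no rule applies after step 7
NF nodes: {0:B, 1:C}

Answer: 2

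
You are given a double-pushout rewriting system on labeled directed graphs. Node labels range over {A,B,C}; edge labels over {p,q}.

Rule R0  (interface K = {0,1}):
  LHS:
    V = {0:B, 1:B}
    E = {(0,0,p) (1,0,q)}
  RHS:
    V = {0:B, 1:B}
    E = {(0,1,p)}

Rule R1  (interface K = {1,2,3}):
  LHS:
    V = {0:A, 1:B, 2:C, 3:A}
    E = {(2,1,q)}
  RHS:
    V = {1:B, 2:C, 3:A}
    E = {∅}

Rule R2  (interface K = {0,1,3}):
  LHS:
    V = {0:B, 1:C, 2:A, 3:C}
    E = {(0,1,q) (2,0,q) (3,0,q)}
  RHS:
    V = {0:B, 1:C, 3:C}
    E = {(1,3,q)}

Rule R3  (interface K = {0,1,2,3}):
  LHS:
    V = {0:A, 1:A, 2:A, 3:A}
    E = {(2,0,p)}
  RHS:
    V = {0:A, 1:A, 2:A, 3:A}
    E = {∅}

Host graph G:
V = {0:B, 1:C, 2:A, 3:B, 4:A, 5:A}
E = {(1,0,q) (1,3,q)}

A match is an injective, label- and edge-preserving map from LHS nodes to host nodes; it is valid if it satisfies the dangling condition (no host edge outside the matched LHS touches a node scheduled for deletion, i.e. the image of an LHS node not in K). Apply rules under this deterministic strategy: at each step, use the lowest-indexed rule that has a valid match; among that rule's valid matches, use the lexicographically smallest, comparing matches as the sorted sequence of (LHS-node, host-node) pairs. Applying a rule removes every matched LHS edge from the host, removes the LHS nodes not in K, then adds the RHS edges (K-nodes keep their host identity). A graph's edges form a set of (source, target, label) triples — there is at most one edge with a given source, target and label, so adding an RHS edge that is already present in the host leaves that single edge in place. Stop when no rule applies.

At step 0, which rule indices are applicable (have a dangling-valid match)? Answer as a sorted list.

Answer: [R1]

Steps:
R0: no valid match — LHS pattern not found
R1: 12 valid matches — {0↦2, 1↦0, 2↦1, 3↦4}, {0↦2, 1↦0, 2↦1, 3↦5}, {0↦2, 1↦3, 2↦1, 3↦4} (+9 more)
R2: no valid match — LHS pattern not found
R3: no valid match — LHS pattern not found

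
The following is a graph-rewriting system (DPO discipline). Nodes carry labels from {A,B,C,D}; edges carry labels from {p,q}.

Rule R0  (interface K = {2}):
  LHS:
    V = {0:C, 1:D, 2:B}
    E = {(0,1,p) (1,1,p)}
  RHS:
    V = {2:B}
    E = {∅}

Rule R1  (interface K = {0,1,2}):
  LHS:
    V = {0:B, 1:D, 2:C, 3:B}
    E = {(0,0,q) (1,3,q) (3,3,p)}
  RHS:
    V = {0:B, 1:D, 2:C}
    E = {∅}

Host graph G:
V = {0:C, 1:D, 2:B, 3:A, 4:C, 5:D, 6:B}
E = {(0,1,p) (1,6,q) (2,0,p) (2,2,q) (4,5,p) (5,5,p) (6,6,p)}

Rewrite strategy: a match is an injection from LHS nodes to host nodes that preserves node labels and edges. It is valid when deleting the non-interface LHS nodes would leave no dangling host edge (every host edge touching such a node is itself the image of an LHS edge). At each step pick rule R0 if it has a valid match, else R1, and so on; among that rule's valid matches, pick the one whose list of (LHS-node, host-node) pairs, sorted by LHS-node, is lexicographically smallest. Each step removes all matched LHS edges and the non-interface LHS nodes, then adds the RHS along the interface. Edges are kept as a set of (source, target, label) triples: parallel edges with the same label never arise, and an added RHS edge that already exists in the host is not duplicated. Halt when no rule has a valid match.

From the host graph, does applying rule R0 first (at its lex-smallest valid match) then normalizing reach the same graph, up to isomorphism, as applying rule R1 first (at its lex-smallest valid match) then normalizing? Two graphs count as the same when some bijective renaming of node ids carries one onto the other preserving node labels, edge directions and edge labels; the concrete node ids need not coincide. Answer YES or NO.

Answer: YES

Derivation:
branch R0-first: apply at {0↦4, 1↦5, 2↦2} → |E|=5, then 1 more step(s) → NF |V|=4 |E|=2 V={0:C, 1:D, 2:B, 3:A} E=0-p->1 2-p->0
branch R1-first: apply at {0↦2, 1↦1, 2↦0, 3↦6} → |E|=4, then 1 more step(s) → NF |V|=4 |E|=2 V={0:C, 1:D, 2:B, 3:A} E=0-p->1 2-p->0
graphs isomorphic (equal up to label-preserving node renaming)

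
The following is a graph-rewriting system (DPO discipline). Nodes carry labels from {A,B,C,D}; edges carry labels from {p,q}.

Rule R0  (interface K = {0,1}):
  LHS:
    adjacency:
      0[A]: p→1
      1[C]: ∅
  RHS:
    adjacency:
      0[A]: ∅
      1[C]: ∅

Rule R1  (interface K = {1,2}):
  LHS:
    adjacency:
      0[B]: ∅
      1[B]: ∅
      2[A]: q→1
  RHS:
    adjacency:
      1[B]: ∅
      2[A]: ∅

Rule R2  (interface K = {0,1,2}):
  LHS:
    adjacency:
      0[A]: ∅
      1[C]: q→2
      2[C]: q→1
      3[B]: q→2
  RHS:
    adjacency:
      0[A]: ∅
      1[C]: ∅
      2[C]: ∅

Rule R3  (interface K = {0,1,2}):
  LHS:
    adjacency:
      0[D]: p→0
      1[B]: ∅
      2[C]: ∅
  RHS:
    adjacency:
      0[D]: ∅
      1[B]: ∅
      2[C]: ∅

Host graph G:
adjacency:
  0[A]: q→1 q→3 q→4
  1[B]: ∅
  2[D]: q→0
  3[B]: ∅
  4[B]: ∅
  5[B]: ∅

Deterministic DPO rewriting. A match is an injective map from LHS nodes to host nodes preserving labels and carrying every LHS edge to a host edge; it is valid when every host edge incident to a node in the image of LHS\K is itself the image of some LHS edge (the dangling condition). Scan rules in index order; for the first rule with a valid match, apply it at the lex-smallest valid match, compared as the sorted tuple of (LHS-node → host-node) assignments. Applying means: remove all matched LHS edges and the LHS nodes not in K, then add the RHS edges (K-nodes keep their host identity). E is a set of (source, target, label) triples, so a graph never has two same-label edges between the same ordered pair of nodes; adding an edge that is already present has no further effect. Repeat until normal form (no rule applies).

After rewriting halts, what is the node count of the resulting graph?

Answer: 3

Derivation:
initial: |V|=6 |E|=4  E = 0-q->1 0-q->3 0-q->4 2-q->0
step 1: apply R1 at {0↦5, 1↦1, 2↦0}  → |V|=5 |E|=3  E = 0-q->3 0-q->4 2-q->0
step 2: apply R1 at {0↦1, 1↦3, 2↦0}  → |V|=4 |E|=2  E = 0-q->4 2-q->0
step 3: apply R1 at {0↦3, 1↦4, 2↦0}  → |V|=3 |E|=1  E = 2-q->0
normal form: no rule applies after step 3
NF nodes: {0:A, 2:D, 4:B}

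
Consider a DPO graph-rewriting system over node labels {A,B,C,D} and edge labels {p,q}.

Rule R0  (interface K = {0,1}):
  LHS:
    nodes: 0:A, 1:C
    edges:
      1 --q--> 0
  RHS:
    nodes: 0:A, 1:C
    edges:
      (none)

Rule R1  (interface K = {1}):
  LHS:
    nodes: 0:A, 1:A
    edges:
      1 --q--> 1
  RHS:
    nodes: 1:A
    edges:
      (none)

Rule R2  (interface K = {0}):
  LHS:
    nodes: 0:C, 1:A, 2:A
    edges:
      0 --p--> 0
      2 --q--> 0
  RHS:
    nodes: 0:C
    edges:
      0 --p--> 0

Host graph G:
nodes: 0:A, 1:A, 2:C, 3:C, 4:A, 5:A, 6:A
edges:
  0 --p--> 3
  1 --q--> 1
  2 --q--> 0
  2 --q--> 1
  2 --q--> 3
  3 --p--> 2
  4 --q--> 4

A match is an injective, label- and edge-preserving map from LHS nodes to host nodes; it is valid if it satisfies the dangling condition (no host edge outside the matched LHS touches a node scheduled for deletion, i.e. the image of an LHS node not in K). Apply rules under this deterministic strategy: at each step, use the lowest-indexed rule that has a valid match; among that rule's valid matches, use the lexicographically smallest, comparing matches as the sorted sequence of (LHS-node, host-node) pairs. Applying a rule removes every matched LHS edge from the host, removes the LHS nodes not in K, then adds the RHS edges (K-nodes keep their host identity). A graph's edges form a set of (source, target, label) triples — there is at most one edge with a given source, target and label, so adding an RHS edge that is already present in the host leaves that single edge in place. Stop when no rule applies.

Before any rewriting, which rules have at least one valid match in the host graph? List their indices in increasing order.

Answer: [R0,R1]

Derivation:
R0: 2 valid matches — {0↦0, 1↦2}, {0↦1, 1↦2}
R1: 4 valid matches — {0↦5, 1↦1}, {0↦5, 1↦4}, {0↦6, 1↦1} (+1 more)
R2: no valid match — LHS pattern not found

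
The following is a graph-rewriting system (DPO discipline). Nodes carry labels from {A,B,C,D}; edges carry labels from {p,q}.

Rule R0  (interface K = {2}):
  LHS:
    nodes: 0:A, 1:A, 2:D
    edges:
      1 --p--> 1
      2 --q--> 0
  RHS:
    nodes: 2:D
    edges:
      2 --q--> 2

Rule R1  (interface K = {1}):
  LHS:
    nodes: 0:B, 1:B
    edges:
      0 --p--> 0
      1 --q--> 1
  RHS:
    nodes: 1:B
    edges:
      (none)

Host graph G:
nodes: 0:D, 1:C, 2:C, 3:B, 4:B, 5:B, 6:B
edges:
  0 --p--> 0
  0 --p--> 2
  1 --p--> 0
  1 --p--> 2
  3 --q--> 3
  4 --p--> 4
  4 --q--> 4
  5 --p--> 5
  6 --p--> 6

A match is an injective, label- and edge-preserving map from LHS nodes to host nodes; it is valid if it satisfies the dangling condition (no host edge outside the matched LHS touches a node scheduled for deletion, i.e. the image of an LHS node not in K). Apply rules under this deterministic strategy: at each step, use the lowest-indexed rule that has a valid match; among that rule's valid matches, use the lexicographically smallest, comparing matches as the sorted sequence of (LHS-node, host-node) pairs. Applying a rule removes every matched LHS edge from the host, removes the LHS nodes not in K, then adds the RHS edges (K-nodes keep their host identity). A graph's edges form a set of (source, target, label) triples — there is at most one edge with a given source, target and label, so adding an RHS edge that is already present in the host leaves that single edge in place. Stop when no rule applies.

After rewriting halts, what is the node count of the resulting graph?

[0] host  ⇒  7 nodes, 9 edges  {0-p->0 0-p->2 1-p->0 1-p->2 3-q->3 4-p->4 4-q->4 5-p->5 6-p->6}
[1] R1 @ {0↦5, 1↦3}  ⇒  6 nodes, 7 edges  {0-p->0 0-p->2 1-p->0 1-p->2 4-p->4 4-q->4 6-p->6}
[2] R1 @ {0↦6, 1↦4}  ⇒  5 nodes, 5 edges  {0-p->0 0-p->2 1-p->0 1-p->2 4-p->4}
final graph: no rule applies after step 2
NF nodes: {0:D, 1:C, 2:C, 3:B, 4:B}

Answer: 5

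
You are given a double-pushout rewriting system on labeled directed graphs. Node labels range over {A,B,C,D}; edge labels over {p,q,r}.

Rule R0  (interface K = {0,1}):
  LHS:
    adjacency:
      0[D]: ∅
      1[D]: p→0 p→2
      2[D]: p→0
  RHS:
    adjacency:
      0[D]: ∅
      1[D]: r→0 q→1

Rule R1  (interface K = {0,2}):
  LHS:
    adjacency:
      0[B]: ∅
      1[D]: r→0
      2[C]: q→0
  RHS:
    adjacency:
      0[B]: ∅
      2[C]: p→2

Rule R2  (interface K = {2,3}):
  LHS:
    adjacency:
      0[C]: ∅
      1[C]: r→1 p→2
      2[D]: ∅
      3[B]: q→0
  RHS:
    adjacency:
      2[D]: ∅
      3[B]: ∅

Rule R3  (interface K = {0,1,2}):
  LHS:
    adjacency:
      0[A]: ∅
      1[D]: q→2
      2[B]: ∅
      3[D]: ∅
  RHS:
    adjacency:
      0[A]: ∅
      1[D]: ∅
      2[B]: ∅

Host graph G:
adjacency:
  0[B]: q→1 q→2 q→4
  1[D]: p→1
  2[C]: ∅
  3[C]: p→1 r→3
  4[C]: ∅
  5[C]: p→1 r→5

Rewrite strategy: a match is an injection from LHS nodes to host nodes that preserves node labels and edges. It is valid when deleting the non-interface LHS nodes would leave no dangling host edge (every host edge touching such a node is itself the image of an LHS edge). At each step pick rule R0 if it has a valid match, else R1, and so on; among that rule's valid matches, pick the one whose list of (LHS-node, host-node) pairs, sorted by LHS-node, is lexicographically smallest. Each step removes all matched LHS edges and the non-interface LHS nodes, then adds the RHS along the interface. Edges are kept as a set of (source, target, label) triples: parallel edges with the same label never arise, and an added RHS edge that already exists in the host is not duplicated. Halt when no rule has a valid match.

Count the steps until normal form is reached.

Answer: 2

Rewrite trace:
start.  V:6 E:8  edges: 0-q->1 0-q->2 0-q->4 1-p->1 3-p->1 3-r->3 5-p->1 5-r->5
1. fire R2 via {0↦2, 1↦3, 2↦1, 3↦0}  →  V:4 E:5  edges: 0-q->1 0-q->4 1-p->1 5-p->1 5-r->5
2. fire R2 via {0↦4, 1↦5, 2↦1, 3↦0}  →  V:2 E:2  edges: 0-q->1 1-p->1
normal form: no rule applies after step 2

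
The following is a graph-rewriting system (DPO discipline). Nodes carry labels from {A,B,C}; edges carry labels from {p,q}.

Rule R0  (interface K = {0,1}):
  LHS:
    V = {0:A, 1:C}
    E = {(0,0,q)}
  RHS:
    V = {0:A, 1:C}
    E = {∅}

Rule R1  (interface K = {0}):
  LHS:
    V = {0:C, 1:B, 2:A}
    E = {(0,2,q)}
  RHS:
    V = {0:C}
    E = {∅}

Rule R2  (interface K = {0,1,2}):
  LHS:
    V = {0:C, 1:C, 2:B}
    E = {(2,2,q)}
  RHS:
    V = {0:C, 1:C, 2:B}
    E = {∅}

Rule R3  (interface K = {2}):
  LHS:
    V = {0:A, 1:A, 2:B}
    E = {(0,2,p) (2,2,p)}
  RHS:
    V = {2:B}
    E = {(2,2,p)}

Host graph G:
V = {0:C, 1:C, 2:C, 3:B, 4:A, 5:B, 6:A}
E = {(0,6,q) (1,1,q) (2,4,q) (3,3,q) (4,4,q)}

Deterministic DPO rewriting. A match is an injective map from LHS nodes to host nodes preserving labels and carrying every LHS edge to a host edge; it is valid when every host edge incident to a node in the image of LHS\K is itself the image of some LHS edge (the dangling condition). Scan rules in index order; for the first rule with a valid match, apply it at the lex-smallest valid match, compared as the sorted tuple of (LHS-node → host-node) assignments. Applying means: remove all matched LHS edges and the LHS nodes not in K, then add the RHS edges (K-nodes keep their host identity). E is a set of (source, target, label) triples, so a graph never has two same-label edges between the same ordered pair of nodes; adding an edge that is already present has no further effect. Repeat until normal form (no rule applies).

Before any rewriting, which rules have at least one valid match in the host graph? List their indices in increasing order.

R0: 3 valid matches — {0↦4, 1↦0}, {0↦4, 1↦1}, {0↦4, 1↦2}
R1: 1 valid match — {0↦0, 1↦5, 2↦6}
R2: 6 valid matches — {0↦0, 1↦1, 2↦3}, {0↦0, 1↦2, 2↦3}, {0↦1, 1↦0, 2↦3} (+3 more)
R3: no valid match — LHS pattern not found

Answer: [R0,R1,R2]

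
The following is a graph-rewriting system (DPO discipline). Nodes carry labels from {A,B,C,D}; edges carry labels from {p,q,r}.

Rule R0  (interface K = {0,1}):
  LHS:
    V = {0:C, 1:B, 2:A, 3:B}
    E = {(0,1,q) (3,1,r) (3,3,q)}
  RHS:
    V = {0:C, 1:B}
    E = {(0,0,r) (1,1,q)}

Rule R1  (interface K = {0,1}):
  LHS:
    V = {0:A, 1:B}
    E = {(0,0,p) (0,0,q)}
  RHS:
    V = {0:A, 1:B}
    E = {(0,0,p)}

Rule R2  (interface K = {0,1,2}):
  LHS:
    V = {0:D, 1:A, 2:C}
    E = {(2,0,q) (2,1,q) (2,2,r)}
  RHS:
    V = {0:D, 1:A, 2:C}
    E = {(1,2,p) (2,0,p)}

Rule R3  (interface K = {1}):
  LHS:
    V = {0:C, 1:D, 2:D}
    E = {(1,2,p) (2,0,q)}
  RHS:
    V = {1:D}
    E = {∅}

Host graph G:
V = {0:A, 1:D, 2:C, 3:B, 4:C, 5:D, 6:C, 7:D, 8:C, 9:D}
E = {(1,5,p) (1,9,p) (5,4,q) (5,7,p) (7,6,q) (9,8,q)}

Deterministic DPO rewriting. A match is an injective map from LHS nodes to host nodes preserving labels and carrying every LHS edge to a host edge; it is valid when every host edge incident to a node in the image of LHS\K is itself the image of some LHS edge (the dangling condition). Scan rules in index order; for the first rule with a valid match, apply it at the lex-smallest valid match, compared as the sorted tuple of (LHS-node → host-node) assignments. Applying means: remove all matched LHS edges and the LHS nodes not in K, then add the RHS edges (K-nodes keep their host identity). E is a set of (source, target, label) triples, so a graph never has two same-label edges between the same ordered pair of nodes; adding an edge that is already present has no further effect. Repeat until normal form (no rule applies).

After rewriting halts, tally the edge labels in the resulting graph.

initial: |V|=10 |E|=6  E = 1-p->5 1-p->9 5-q->4 5-p->7 7-q->6 9-q->8
step 1: apply R3 at {0↦6, 1↦5, 2↦7}  → |V|=8 |E|=4  E = 1-p->5 1-p->9 5-q->4 9-q->8
step 2: apply R3 at {0↦4, 1↦1, 2↦5}  → |V|=6 |E|=2  E = 1-p->9 9-q->8
step 3: apply R3 at {0↦8, 1↦1, 2↦9}  → |V|=4 |E|=0  E = ∅
halt: no rule applies after step 3
NF edges: []

Answer: (no edges)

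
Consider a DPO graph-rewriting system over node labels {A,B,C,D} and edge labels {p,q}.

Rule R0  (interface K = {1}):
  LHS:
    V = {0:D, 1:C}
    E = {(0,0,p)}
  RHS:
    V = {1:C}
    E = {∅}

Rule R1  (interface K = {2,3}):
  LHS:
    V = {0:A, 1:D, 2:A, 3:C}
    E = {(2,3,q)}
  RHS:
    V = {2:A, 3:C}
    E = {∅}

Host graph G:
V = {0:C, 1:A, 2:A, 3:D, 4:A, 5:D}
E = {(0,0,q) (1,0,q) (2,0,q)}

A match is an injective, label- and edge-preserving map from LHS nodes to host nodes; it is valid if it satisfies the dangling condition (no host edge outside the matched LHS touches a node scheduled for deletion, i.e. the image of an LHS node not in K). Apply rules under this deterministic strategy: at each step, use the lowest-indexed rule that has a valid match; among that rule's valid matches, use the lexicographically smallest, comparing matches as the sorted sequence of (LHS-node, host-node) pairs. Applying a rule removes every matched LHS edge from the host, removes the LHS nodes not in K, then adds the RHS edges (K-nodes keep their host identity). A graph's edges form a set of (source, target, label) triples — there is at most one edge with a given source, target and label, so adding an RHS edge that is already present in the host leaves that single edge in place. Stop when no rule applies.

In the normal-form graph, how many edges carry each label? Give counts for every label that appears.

Answer: q:1

Derivation:
[0] host  ⇒  6 nodes, 3 edges  {0-q->0 1-q->0 2-q->0}
[1] R1 @ {0↦4, 1↦3, 2↦1, 3↦0}  ⇒  4 nodes, 2 edges  {0-q->0 2-q->0}
[2] R1 @ {0↦1, 1↦5, 2↦2, 3↦0}  ⇒  2 nodes, 1 edges  {0-q->0}
normal form: no rule applies after step 2
NF edges: [(0, 0, 'q')]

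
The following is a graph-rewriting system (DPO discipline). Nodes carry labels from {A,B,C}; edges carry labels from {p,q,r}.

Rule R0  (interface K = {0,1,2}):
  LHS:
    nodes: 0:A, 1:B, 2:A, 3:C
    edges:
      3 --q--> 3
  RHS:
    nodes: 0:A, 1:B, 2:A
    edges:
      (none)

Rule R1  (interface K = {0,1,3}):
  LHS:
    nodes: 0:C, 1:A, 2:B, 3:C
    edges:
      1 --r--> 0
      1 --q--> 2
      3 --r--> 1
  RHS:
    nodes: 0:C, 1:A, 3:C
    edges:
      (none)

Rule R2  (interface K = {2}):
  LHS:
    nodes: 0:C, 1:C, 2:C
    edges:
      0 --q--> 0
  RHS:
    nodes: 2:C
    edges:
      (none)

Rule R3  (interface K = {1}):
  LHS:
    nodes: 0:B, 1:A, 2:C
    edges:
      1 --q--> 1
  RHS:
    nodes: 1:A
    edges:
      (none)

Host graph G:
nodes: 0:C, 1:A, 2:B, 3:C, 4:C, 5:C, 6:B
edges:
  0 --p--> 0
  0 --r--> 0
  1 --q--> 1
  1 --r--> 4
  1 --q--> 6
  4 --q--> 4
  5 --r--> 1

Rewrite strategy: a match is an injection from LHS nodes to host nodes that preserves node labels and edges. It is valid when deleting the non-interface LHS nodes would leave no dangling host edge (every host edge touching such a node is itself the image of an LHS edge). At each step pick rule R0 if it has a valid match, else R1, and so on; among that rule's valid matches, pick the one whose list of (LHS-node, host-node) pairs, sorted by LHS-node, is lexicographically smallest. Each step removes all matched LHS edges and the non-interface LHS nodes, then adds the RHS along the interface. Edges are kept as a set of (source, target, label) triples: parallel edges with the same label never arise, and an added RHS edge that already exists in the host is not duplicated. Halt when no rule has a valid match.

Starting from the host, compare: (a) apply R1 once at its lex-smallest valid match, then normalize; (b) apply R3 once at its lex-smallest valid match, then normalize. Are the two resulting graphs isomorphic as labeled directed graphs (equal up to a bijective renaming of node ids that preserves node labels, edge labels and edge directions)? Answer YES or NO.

branch R1-first: apply at {0↦4, 1↦1, 2↦6, 3↦5} → |E|=4, then 2 more step(s) → NF |V|=2 |E|=2 V={0:C, 1:A} E=0-p->0 0-r->0
branch R3-first: apply at {0↦2, 1↦1, 2↦3} → |E|=6, then 2 more step(s) → NF |V|=2 |E|=2 V={0:C, 1:A} E=0-p->0 0-r->0
graphs isomorphic (equal up to label-preserving node renaming)

Answer: YES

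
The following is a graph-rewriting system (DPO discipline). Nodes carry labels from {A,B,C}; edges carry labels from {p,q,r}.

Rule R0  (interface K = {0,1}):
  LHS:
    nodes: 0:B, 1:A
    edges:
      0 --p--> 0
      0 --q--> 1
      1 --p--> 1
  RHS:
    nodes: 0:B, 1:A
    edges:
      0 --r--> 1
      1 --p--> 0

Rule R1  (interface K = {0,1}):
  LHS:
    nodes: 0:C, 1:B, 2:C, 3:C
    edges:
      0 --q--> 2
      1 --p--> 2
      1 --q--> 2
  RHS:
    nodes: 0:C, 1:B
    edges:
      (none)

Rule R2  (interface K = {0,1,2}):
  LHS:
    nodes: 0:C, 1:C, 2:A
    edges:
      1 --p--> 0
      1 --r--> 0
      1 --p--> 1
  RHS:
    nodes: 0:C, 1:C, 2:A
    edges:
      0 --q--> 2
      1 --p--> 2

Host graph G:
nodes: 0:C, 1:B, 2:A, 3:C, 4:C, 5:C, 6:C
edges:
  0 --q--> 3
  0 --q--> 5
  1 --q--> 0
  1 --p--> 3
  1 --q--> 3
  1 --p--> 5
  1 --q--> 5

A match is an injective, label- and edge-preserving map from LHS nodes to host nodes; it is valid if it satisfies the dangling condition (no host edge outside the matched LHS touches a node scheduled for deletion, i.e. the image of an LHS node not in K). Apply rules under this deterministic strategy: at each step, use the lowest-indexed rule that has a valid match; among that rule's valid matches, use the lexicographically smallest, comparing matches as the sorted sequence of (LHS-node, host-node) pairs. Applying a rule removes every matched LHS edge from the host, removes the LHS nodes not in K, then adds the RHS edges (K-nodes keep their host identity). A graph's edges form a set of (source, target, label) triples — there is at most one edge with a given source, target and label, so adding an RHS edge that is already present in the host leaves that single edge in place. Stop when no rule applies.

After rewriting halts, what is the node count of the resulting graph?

Answer: 3

Rewrite trace:
initial: |V|=7 |E|=7  E = 0-q->3 0-q->5 1-q->0 1-p->3 1-q->3 1-p->5 1-q->5
step 1: apply R1 at {0↦0, 1↦1, 2↦3, 3↦4}  → |V|=5 |E|=4  E = 0-q->5 1-q->0 1-p->5 1-q->5
step 2: apply R1 at {0↦0, 1↦1, 2↦5, 3↦6}  → |V|=3 |E|=1  E = 1-q->0
final graph: no rule applies after step 2
NF nodes: {0:C, 1:B, 2:A}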